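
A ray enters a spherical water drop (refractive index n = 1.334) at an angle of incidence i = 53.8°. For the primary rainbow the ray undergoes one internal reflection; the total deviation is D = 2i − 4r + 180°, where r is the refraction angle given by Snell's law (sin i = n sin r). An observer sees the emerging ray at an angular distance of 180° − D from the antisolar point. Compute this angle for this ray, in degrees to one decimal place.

sin r = sin 53.8° / 1.334 = 0.8070/1.334 = 0.6049; r = 37.22°.
D = 2·53.8° − 4·37.22° + 180° = 107.60° − 148.89° + 180° = 138.71°.
Angle from antisolar point = 180° − D = 41.29°.

41.3°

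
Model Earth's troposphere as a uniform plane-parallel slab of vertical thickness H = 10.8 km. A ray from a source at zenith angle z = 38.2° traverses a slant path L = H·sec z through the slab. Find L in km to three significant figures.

sec z = 1/cos 38.2° = 1.2725.
L = 10.8 × 1.2725 = 13.743 km.

13.7 km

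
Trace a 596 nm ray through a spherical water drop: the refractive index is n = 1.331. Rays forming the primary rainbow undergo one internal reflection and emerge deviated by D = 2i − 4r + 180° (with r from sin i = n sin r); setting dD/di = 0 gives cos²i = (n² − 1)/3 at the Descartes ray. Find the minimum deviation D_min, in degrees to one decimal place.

137.6°

cos²i = (1.77156 − 1)/3 = 0.25719; i = arccos(0.50714) = 59.527°.
sin r = sin 59.527°/1.331 = 0.64753; r = 40.356°.
D_min = 2·59.527° − 4·40.356° + 180° = 137.630°.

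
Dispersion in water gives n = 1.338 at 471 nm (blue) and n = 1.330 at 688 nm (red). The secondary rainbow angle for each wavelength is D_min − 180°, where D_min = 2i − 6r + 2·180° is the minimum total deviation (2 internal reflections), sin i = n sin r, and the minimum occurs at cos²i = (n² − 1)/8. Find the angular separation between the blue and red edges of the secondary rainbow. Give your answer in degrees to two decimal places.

At 471 nm (n = 1.338): cos²i = 0.09878 → i = 71.682°, r = 45.195°, D_min = 232.193°, rainbow angle = 52.193°.
At 688 nm (n = 1.330): cos²i = 0.09611 → i = 71.940°, r = 45.630°, D_min = 230.101°, rainbow angle = 50.101°.
Angular width = |52.193° − 50.101°| = 2.092°.

2.09°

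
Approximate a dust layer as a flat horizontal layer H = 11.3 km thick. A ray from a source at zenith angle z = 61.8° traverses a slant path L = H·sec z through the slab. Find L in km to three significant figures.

sec z = 1/cos 61.8° = 2.1162.
L = 11.3 × 2.1162 = 23.913 km.

23.9 km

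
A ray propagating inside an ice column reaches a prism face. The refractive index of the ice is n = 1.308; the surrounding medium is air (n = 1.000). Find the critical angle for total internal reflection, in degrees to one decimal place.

sin θ_c = n_air / n = 1.000 / 1.308 = 0.7645.
θ_c = arcsin(0.7645) = 49.86°.

49.9°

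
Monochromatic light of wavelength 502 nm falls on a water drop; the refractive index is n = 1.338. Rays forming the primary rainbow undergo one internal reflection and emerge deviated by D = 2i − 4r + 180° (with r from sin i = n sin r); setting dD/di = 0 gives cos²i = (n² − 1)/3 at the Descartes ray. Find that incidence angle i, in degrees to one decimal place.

59.1°

cos²i = (1.338² − 1)/3 = (1.79024 − 1)/3 = 0.26341.
cos i = 0.51324, so i = 59.120°.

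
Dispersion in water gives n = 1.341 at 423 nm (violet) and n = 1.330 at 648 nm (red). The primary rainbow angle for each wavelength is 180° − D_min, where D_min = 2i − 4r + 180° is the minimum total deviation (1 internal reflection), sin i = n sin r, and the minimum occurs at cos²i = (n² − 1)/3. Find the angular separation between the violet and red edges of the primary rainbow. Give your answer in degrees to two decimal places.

1.59°

At 423 nm (n = 1.341): cos²i = 0.26609 → i = 58.946°, r = 39.705°, D_min = 139.071°, rainbow angle = 40.929°.
At 648 nm (n = 1.330): cos²i = 0.25630 → i = 59.585°, r = 40.422°, D_min = 137.484°, rainbow angle = 42.516°.
Angular width = |40.929° − 42.516°| = 1.588°.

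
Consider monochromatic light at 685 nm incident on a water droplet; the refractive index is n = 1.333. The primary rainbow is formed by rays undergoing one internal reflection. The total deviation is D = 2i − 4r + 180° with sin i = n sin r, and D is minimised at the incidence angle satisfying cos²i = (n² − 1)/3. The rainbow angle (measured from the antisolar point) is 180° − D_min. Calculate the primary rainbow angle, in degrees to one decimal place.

42.1°

cos²i = (1.77689 − 1)/3 = 0.25896; i = arccos(0.50888) = 59.410°.
sin r = sin 59.410°/1.333 = 0.64579; r = 40.225°.
D_min = 2·59.410° − 4·40.225° + 180° = 137.922°.
Rainbow angle = 180° − D_min = 42.078°.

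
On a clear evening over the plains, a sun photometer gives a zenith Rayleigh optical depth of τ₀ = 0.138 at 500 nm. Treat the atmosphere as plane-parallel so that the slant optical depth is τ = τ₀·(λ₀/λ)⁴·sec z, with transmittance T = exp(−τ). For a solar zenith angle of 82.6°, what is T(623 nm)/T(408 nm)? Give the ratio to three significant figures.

Airmass: sec 82.6° = 7.7642.
τ(623 nm) = 0.138 × (500/623)⁴ × 7.7642 = 0.138 × 0.4149 × 7.7642 = 0.4445.
τ(408 nm) = 0.138 × (500/408)⁴ × 7.7642 = 0.138 × 2.2555 × 7.7642 = 2.4167.
T(623)/T(408) = exp(τ_B − τ_A) = exp(1.9721) = 7.1860.

7.19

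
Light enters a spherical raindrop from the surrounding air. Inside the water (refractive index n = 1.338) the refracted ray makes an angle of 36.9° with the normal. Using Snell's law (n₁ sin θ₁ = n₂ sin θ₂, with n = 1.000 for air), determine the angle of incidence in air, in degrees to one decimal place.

Snell: sin θ_i = n · sin θ_r = 1.338 × sin 36.9° = 1.338 × 0.6004 = 0.8034.
θ_i = arcsin(0.8034) = 53.45°.

53.5°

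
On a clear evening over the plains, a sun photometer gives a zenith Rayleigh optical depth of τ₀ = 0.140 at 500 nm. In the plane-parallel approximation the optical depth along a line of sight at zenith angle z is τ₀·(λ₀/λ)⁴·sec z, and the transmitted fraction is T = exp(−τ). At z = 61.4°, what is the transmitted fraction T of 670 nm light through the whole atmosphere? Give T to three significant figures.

0.913

sec 61.4° = 2.0890.
τ = 0.140 × (500/670)⁴ × 2.0890 = 0.140 × 0.3102 × 2.0890 = 0.0907.
T = exp(−0.0907) = 0.9133.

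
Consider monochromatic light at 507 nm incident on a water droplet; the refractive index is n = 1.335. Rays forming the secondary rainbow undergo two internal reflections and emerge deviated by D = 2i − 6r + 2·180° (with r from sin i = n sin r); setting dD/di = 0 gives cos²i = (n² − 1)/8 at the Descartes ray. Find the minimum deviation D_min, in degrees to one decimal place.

231.4°

cos²i = (1.78222 − 1)/8 = 0.09778; i = arccos(0.31269) = 71.778°.
sin r = sin 71.778°/1.335 = 0.71150; r = 45.357°.
D_min = 2·71.778° − 6·45.357° + 360° = 231.414°.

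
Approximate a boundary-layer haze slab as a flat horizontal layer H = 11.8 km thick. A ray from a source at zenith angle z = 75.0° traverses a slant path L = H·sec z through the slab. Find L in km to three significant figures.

sec z = 1/cos 75.0° = 3.8637.
L = 11.8 × 3.8637 = 45.592 km.

45.6 km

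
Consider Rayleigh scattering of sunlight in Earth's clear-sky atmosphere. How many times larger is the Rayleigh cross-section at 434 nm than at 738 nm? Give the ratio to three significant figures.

8.36

Rayleigh scattering ∝ λ⁻⁴, so the ratio of coefficients is the inverse fourth power of the wavelength ratio.
σ(434)/σ(738) = (738/434)⁴ = (1.7005)⁴ = 8.361.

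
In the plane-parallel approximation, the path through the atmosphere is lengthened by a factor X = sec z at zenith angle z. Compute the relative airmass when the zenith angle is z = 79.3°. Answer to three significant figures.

X = sec z = 1/cos 79.3° = 1/0.1857 = 5.3860.

5.39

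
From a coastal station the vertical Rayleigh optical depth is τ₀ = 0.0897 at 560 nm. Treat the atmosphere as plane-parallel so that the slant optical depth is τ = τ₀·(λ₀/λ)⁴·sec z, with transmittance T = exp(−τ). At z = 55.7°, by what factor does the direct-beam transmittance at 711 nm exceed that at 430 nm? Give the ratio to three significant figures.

Airmass: sec 55.7° = 1.7745.
τ(711 nm) = 0.0897 × (560/711)⁴ × 1.7745 = 0.0897 × 0.3848 × 1.7745 = 0.0613.
τ(430 nm) = 0.0897 × (560/430)⁴ × 1.7745 = 0.0897 × 2.8766 × 1.7745 = 0.4579.
T(711)/T(430) = exp(τ_B − τ_A) = exp(0.3966) = 1.4868.

1.49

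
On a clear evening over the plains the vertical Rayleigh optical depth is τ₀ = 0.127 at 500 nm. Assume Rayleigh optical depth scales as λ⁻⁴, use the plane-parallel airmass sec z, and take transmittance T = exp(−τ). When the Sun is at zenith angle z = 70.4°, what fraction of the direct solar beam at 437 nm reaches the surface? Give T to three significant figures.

0.523

sec 70.4° = 2.9811.
τ = 0.127 × (500/437)⁴ × 2.9811 = 0.127 × 1.7138 × 2.9811 = 0.6488.
T = exp(−0.6488) = 0.5227.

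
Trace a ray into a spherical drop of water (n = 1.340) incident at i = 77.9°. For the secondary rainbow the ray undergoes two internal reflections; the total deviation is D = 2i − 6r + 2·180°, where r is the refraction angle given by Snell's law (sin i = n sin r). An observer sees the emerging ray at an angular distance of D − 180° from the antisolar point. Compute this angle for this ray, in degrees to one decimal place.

54.6°

sin r = sin 77.9° / 1.340 = 0.9778/1.340 = 0.7297; r = 46.86°.
D = 2·77.9° − 6·46.86° + 2·180° = 155.80° − 281.16° + 360° = 234.64°.
Angle from antisolar point = D − 180° = 54.64°.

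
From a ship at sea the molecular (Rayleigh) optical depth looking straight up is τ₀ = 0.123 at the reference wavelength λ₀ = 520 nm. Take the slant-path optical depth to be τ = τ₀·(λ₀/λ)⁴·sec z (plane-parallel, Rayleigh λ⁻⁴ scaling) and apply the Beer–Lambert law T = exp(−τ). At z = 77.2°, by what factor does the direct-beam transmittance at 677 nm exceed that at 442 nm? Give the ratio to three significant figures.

2.39

Airmass: sec 77.2° = 4.5137.
τ(677 nm) = 0.123 × (520/677)⁴ × 4.5137 = 0.123 × 0.3481 × 4.5137 = 0.1932.
τ(442 nm) = 0.123 × (520/442)⁴ × 4.5137 = 0.123 × 1.9157 × 4.5137 = 1.0636.
T(677)/T(442) = exp(τ_B − τ_A) = exp(0.8703) = 2.3877.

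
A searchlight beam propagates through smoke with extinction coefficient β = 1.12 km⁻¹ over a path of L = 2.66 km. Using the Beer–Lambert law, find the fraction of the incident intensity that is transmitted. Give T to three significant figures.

0.0508

τ = β·L = 1.12 × 2.66 = 2.9792.
T = exp(−2.9792) = 0.0508.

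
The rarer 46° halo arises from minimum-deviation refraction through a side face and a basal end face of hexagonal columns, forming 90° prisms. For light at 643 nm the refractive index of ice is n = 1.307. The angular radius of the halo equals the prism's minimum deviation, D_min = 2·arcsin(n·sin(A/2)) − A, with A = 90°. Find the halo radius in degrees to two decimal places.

n·sin(A/2) = 1.307 × sin 45° = 1.307 × 0.7071 = 0.9242.
D_min = 2·arcsin(0.9242) − 90° = 2 × 67.546° − 90° = 45.093°.

45.09°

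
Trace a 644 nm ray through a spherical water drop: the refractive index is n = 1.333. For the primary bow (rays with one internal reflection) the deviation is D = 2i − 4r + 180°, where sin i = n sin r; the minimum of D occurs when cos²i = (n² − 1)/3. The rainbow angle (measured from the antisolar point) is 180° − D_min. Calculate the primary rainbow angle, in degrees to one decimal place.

42.1°

cos²i = (1.77689 − 1)/3 = 0.25896; i = arccos(0.50888) = 59.410°.
sin r = sin 59.410°/1.333 = 0.64579; r = 40.225°.
D_min = 2·59.410° − 4·40.225° + 180° = 137.922°.
Rainbow angle = 180° − D_min = 42.078°.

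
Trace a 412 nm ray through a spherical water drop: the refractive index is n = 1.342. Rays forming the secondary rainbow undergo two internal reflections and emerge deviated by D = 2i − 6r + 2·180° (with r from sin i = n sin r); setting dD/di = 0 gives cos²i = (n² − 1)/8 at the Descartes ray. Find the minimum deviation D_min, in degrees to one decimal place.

cos²i = (1.80096 − 1)/8 = 0.10012; i = arccos(0.31642) = 71.554°.
sin r = sin 71.554°/1.342 = 0.70687; r = 44.981°.
D_min = 2·71.554° − 6·44.981° + 360° = 233.222°.

233.2°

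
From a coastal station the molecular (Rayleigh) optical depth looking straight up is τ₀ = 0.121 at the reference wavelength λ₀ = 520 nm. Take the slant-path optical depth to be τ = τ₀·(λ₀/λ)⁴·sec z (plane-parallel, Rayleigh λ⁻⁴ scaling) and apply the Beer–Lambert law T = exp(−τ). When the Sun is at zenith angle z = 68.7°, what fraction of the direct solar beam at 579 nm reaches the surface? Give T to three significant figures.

sec 68.7° = 2.7529.
τ = 0.121 × (520/579)⁴ × 2.7529 = 0.121 × 0.6506 × 2.7529 = 0.2167.
T = exp(−0.2167) = 0.8052.

0.805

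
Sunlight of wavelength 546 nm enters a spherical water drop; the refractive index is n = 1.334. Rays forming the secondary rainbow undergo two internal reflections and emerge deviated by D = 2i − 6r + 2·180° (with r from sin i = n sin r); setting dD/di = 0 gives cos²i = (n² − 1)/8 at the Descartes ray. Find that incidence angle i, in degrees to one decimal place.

71.8°

cos²i = (1.334² − 1)/8 = (1.77956 − 1)/8 = 0.09744.
cos i = 0.31216, so i = 71.810°.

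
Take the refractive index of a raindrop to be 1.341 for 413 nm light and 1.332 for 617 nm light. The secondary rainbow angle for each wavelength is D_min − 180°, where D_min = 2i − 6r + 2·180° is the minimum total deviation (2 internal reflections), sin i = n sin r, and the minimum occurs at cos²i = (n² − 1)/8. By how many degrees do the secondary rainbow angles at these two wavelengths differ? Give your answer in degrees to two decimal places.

2.34°

At 413 nm (n = 1.341): cos²i = 0.09979 → i = 71.586°, r = 45.034°, D_min = 232.966°, rainbow angle = 52.966°.
At 617 nm (n = 1.332): cos²i = 0.09678 → i = 71.875°, r = 45.520°, D_min = 230.628°, rainbow angle = 50.628°.
Angular width = |52.966° − 50.628°| = 2.337°.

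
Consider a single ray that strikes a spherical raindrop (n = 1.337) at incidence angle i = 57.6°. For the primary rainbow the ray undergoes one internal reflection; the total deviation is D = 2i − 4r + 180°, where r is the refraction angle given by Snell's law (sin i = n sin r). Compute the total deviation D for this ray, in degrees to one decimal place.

sin r = sin 57.6° / 1.337 = 0.8443/1.337 = 0.6315; r = 39.16°.
D = 2·57.6° − 4·39.16° + 180° = 115.20° − 156.65° + 180° = 138.55°.

138.6°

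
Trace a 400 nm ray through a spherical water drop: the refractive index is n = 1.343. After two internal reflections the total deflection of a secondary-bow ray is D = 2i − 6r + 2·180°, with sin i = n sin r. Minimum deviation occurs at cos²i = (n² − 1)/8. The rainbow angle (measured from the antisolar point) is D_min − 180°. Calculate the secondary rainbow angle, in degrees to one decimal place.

cos²i = (1.80365 − 1)/8 = 0.10046; i = arccos(0.31695) = 71.522°.
sin r = sin 71.522°/1.343 = 0.70621; r = 44.928°.
D_min = 2·71.522° − 6·44.928° + 360° = 233.478°.
Rainbow angle = D_min − 180° = 53.478°.

53.5°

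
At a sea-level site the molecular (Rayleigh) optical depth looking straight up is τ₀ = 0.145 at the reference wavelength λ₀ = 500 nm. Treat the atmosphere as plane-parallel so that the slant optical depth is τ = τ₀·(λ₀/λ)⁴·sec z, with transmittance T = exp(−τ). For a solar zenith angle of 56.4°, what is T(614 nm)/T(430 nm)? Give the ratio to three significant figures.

1.44

Airmass: sec 56.4° = 1.8070.
τ(614 nm) = 0.145 × (500/614)⁴ × 1.8070 = 0.145 × 0.4398 × 1.8070 = 0.1152.
τ(430 nm) = 0.145 × (500/430)⁴ × 1.8070 = 0.145 × 1.8281 × 1.8070 = 0.4790.
T(614)/T(430) = exp(τ_B − τ_A) = exp(0.3638) = 1.4388.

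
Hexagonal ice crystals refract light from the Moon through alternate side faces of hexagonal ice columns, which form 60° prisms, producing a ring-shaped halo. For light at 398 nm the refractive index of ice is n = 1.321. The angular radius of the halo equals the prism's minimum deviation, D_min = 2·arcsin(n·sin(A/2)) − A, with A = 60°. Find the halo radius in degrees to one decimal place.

22.7°

n·sin(A/2) = 1.321 × sin 30° = 1.321 × 0.5000 = 0.6605.
D_min = 2·arcsin(0.6605) − 60° = 2 × 41.338° − 60° = 22.676°.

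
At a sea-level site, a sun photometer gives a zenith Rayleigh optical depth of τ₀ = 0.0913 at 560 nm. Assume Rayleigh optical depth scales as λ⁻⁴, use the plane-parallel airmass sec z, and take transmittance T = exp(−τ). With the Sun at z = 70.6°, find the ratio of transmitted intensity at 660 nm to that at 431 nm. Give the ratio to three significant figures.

1.90

Airmass: sec 70.6° = 3.0106.
τ(660 nm) = 0.0913 × (560/660)⁴ × 3.0106 = 0.0913 × 0.5183 × 3.0106 = 0.1425.
τ(431 nm) = 0.0913 × (560/431)⁴ × 3.0106 = 0.0913 × 2.8500 × 3.0106 = 0.7834.
T(660)/T(431) = exp(τ_B − τ_A) = exp(0.6409) = 1.8982.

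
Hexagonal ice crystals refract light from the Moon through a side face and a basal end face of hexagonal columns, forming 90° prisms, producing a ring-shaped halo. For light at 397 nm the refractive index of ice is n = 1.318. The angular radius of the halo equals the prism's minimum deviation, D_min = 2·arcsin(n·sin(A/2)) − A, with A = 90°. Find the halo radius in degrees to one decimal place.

47.5°

n·sin(A/2) = 1.318 × sin 45° = 1.318 × 0.7071 = 0.9320.
D_min = 2·arcsin(0.9320) − 90° = 2 × 68.743° − 90° = 47.487°.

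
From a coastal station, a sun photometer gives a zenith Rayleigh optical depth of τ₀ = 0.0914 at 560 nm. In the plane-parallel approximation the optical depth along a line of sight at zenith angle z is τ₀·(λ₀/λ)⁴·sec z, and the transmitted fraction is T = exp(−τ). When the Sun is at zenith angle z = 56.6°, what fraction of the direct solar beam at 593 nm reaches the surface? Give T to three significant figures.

sec 56.6° = 1.8166.
τ = 0.0914 × (560/593)⁴ × 1.8166 = 0.0914 × 0.7953 × 1.8166 = 0.1320.
T = exp(−0.1320) = 0.8763.

0.876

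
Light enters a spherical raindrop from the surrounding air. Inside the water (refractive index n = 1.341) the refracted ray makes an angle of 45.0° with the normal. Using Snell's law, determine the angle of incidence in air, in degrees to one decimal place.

71.5°

Snell: sin θ_i = n · sin θ_r = 1.341 × sin 45.0° = 1.341 × 0.7071 = 0.9482.
θ_i = arcsin(0.9482) = 71.48°.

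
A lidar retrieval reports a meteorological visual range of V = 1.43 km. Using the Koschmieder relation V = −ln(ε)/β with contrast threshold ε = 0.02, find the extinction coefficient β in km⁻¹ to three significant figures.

2.74 km⁻¹

β = −ln(0.02) / V = 3.912 / 1.43 = 2.7357 km⁻¹.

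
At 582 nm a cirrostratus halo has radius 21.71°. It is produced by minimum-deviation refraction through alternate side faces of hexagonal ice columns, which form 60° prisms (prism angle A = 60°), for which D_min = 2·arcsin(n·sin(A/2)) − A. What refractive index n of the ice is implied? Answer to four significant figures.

1.308

Rearranging: n = sin((D_min + A)/2) / sin(A/2).
(D_min + A)/2 = (21.71° + 60°)/2 = 40.855°.
n = sin 40.855° / sin 30° = 0.6541 / 0.5000 = 1.3083.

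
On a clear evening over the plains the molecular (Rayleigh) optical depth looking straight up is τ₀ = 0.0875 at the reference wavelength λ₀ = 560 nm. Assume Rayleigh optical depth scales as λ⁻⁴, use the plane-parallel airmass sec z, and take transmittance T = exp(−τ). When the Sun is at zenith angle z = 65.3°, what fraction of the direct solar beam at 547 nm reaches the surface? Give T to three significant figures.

0.795

sec 65.3° = 2.3931.
τ = 0.0875 × (560/547)⁴ × 2.3931 = 0.0875 × 1.0985 × 2.3931 = 0.2300.
T = exp(−0.2300) = 0.7945.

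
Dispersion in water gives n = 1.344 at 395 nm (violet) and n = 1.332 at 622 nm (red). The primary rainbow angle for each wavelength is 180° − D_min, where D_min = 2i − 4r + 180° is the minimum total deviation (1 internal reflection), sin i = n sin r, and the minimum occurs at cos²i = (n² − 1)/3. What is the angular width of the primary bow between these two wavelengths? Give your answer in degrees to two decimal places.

At 395 nm (n = 1.344): cos²i = 0.26878 → i = 58.772°, r = 39.512°, D_min = 139.495°, rainbow angle = 40.505°.
At 622 nm (n = 1.332): cos²i = 0.25807 → i = 59.469°, r = 40.290°, D_min = 137.776°, rainbow angle = 42.224°.
Angular width = |40.505° − 42.224°| = 1.719°.

1.72°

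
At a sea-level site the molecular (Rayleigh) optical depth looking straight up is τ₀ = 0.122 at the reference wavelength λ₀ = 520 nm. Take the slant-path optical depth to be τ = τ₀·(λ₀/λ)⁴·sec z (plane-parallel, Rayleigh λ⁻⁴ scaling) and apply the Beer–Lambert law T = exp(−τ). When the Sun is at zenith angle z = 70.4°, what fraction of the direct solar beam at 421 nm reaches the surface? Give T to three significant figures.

0.429

sec 70.4° = 2.9811.
τ = 0.122 × (520/421)⁴ × 2.9811 = 0.122 × 2.3275 × 2.9811 = 0.8465.
T = exp(−0.8465) = 0.4289.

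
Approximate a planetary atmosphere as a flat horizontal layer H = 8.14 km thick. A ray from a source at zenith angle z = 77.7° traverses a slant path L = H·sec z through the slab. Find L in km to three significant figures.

38.2 km

sec z = 1/cos 77.7° = 4.6942.
L = 8.14 × 4.6942 = 38.211 km.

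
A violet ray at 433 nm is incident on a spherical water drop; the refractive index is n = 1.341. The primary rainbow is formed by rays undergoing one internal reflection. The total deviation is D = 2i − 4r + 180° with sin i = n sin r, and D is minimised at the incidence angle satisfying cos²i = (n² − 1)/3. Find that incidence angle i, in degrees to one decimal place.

cos²i = (1.341² − 1)/3 = (1.79828 − 1)/3 = 0.26609.
cos i = 0.51584, so i = 58.946°.

58.9°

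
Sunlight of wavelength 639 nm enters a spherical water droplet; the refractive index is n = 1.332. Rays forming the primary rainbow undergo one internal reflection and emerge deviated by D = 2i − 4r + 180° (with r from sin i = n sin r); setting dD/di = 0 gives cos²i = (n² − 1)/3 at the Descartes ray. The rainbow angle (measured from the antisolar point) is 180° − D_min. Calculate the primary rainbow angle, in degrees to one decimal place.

42.2°

cos²i = (1.77422 − 1)/3 = 0.25807; i = arccos(0.50801) = 59.469°.
sin r = sin 59.469°/1.332 = 0.64666; r = 40.290°.
D_min = 2·59.469° − 4·40.290° + 180° = 137.776°.
Rainbow angle = 180° − D_min = 42.224°.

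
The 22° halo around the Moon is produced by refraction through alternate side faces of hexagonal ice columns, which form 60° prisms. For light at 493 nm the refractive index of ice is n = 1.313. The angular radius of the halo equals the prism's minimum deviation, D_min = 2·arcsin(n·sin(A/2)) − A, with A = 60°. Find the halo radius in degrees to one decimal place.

n·sin(A/2) = 1.313 × sin 30° = 1.313 × 0.5000 = 0.6565.
D_min = 2·arcsin(0.6565) − 60° = 2 × 41.033° − 60° = 22.067°.

22.1°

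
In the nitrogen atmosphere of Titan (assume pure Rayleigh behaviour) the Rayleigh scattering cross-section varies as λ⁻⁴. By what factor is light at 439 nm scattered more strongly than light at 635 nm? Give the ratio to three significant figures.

Rayleigh scattering ∝ λ⁻⁴, so the ratio of coefficients is the inverse fourth power of the wavelength ratio.
σ(439)/σ(635) = (635/439)⁴ = (1.4465)⁴ = 4.378.

4.38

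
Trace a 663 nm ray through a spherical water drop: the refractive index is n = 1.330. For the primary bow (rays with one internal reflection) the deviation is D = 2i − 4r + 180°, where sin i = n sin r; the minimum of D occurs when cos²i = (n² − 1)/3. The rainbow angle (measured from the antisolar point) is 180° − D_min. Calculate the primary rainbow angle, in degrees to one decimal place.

cos²i = (1.76890 − 1)/3 = 0.25630; i = arccos(0.50626) = 59.585°.
sin r = sin 59.585°/1.330 = 0.64841; r = 40.422°.
D_min = 2·59.585° − 4·40.422° + 180° = 137.484°.
Rainbow angle = 180° − D_min = 42.516°.

42.5°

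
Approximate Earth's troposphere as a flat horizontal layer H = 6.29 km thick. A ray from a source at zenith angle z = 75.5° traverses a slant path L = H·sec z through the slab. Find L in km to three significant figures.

sec z = 1/cos 75.5° = 3.9939.
L = 6.29 × 3.9939 = 25.122 km.

25.1 km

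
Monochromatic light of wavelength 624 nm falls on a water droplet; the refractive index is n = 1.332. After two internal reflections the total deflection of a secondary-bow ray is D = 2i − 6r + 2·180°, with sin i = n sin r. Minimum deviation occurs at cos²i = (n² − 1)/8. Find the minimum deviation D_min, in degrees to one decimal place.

230.6°

cos²i = (1.77422 − 1)/8 = 0.09678; i = arccos(0.31109) = 71.875°.
sin r = sin 71.875°/1.332 = 0.71350; r = 45.520°.
D_min = 2·71.875° − 6·45.520° + 360° = 230.628°.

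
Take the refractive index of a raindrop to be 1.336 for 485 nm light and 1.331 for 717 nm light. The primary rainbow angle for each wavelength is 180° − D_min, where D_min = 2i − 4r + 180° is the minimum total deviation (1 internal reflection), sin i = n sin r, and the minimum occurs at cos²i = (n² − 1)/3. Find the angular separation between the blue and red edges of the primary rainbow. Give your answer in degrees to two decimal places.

At 485 nm (n = 1.336): cos²i = 0.26163 → i = 59.236°, r = 40.029°, D_min = 138.356°, rainbow angle = 41.644°.
At 717 nm (n = 1.331): cos²i = 0.25719 → i = 59.527°, r = 40.356°, D_min = 137.630°, rainbow angle = 42.370°.
Angular width = |41.644° − 42.370°| = 0.726°.

0.73°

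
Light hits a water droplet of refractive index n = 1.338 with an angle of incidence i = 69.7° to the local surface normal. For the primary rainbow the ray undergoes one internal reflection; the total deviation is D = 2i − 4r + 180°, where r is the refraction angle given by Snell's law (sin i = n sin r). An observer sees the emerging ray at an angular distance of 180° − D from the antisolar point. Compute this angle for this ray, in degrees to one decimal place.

38.6°

sin r = sin 69.7° / 1.338 = 0.9379/1.338 = 0.7010; r = 44.50°.
D = 2·69.7° − 4·44.50° + 180° = 139.40° − 178.02° + 180° = 141.38°.
Angle from antisolar point = 180° − D = 38.62°.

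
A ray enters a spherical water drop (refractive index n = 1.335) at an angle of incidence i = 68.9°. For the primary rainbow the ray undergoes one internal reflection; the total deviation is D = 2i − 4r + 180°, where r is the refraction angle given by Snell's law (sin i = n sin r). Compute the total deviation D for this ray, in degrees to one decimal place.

sin r = sin 68.9° / 1.335 = 0.9330/1.335 = 0.6988; r = 44.33°.
D = 2·68.9° − 4·44.33° + 180° = 137.80° − 177.34° + 180° = 140.46°.

140.5°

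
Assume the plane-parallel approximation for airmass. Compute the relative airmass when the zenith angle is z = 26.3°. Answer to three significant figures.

1.12

X = sec z = 1/cos 26.3° = 1/0.8965 = 1.1155.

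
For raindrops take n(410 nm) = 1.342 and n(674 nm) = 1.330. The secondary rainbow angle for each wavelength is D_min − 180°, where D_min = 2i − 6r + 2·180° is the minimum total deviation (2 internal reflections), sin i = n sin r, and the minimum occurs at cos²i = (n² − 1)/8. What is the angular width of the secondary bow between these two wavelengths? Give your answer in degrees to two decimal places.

3.12°

At 410 nm (n = 1.342): cos²i = 0.10012 → i = 71.554°, r = 44.981°, D_min = 233.222°, rainbow angle = 53.222°.
At 674 nm (n = 1.330): cos²i = 0.09611 → i = 71.940°, r = 45.630°, D_min = 230.101°, rainbow angle = 50.101°.
Angular width = |53.222° − 50.101°| = 3.121°.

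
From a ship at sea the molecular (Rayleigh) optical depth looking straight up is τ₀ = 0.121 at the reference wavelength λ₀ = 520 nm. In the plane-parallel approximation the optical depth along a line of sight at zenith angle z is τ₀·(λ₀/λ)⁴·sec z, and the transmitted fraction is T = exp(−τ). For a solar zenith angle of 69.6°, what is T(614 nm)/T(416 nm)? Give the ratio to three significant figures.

1.95

Airmass: sec 69.6° = 2.8688.
τ(614 nm) = 0.121 × (520/614)⁴ × 2.8688 = 0.121 × 0.5144 × 2.8688 = 0.1786.
τ(416 nm) = 0.121 × (520/416)⁴ × 2.8688 = 0.121 × 2.4414 × 2.8688 = 0.8475.
T(614)/T(416) = exp(τ_B − τ_A) = exp(0.6689) = 1.9521.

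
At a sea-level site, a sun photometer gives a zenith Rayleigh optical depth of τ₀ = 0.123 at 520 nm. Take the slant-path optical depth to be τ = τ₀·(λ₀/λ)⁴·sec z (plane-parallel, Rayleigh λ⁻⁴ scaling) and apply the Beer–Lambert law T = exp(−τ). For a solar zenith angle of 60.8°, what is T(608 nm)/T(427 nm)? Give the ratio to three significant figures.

Airmass: sec 60.8° = 2.0498.
τ(608 nm) = 0.123 × (520/608)⁴ × 2.0498 = 0.123 × 0.5351 × 2.0498 = 0.1349.
τ(427 nm) = 0.123 × (520/427)⁴ × 2.0498 = 0.123 × 2.1994 × 2.0498 = 0.5545.
T(608)/T(427) = exp(τ_B − τ_A) = exp(0.4196) = 1.5214.

1.52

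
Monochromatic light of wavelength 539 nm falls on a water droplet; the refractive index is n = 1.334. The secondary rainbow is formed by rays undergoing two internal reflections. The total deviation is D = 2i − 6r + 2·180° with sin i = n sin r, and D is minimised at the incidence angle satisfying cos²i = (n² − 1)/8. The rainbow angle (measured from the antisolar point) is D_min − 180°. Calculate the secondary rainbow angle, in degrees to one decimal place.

cos²i = (1.77956 − 1)/8 = 0.09744; i = arccos(0.31216) = 71.810°.
sin r = sin 71.810°/1.334 = 0.71217; r = 45.411°.
D_min = 2·71.810° − 6·45.411° + 360° = 231.153°.
Rainbow angle = D_min − 180° = 51.153°.

51.2°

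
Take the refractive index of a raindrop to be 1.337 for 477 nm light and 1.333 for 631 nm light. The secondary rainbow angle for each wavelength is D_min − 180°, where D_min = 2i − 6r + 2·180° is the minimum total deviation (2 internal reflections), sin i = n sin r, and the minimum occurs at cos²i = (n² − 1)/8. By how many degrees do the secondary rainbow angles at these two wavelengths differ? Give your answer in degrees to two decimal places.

1.04°

At 477 nm (n = 1.337): cos²i = 0.09845 → i = 71.714°, r = 45.249°, D_min = 231.934°, rainbow angle = 51.934°.
At 631 nm (n = 1.333): cos²i = 0.09711 → i = 71.843°, r = 45.466°, D_min = 230.891°, rainbow angle = 50.891°.
Angular width = |51.934° − 50.891°| = 1.043°.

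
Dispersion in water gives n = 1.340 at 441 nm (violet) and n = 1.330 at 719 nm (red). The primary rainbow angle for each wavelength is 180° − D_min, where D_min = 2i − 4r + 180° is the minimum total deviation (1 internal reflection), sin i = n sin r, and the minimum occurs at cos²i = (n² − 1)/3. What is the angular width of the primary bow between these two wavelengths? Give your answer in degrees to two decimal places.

At 441 nm (n = 1.340): cos²i = 0.26520 → i = 59.004°, r = 39.770°, D_min = 138.929°, rainbow angle = 41.071°.
At 719 nm (n = 1.330): cos²i = 0.25630 → i = 59.585°, r = 40.422°, D_min = 137.484°, rainbow angle = 42.516°.
Angular width = |41.071° − 42.516°| = 1.445°.

1.45°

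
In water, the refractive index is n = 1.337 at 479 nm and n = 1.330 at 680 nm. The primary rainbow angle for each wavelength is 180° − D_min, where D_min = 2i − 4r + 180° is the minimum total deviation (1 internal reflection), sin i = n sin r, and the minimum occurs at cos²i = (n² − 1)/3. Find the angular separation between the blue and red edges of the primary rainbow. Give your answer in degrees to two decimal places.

1.02°

At 479 nm (n = 1.337): cos²i = 0.26252 → i = 59.178°, r = 39.964°, D_min = 138.500°, rainbow angle = 41.500°.
At 680 nm (n = 1.330): cos²i = 0.25630 → i = 59.585°, r = 40.422°, D_min = 137.484°, rainbow angle = 42.516°.
Angular width = |41.500° − 42.516°| = 1.016°.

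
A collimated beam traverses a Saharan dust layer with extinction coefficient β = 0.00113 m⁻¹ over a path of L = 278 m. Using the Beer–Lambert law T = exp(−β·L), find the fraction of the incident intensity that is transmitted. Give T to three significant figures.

τ = β·L = 0.00113 × 278 = 0.3141.
T = exp(−0.3141) = 0.7304.

0.730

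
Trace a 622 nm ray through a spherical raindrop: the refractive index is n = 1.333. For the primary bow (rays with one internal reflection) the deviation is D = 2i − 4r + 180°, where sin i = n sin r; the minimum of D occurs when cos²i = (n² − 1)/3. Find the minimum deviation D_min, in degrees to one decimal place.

137.9°

cos²i = (1.77689 − 1)/3 = 0.25896; i = arccos(0.50888) = 59.410°.
sin r = sin 59.410°/1.333 = 0.64579; r = 40.225°.
D_min = 2·59.410° − 4·40.225° + 180° = 137.922°.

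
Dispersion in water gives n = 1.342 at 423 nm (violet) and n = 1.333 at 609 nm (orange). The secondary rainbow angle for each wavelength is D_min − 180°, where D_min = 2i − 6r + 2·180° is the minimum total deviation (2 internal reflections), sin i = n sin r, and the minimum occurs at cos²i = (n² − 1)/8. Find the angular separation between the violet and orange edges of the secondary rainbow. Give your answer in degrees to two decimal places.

2.33°

At 423 nm (n = 1.342): cos²i = 0.10012 → i = 71.554°, r = 44.981°, D_min = 233.222°, rainbow angle = 53.222°.
At 609 nm (n = 1.333): cos²i = 0.09711 → i = 71.843°, r = 45.466°, D_min = 230.891°, rainbow angle = 50.891°.
Angular width = |53.222° − 50.891°| = 2.331°.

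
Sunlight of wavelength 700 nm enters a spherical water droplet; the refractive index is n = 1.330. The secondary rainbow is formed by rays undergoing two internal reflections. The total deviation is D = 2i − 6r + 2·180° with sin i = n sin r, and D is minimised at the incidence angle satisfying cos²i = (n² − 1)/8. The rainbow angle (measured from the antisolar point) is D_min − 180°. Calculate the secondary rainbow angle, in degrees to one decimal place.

50.1°

cos²i = (1.76890 − 1)/8 = 0.09611; i = arccos(0.31002) = 71.940°.
sin r = sin 71.940°/1.330 = 0.71483; r = 45.630°.
D_min = 2·71.940° − 6·45.630° + 360° = 230.101°.
Rainbow angle = D_min − 180° = 50.101°.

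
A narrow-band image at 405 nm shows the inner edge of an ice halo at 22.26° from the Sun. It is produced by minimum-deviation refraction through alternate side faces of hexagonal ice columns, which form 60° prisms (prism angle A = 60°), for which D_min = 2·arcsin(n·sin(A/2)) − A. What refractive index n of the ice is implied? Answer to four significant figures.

1.316

Rearranging: n = sin((D_min + A)/2) / sin(A/2).
(D_min + A)/2 = (22.26° + 60°)/2 = 41.130°.
n = sin 41.130° / sin 30° = 0.6578 / 0.5000 = 1.3155.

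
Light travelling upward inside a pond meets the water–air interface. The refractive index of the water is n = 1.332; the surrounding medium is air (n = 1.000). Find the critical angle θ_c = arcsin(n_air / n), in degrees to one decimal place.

48.7°

sin θ_c = n_air / n = 1.000 / 1.332 = 0.7508.
θ_c = arcsin(0.7508) = 48.66°.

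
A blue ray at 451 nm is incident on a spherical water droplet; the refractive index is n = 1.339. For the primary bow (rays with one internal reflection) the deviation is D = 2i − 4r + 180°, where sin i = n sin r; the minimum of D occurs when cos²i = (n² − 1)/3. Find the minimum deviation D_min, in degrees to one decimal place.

138.8°

cos²i = (1.79292 − 1)/3 = 0.26431; i = arccos(0.51411) = 59.062°.
sin r = sin 59.062°/1.339 = 0.64057; r = 39.834°.
D_min = 2·59.062° − 4·39.834° + 180° = 138.786°.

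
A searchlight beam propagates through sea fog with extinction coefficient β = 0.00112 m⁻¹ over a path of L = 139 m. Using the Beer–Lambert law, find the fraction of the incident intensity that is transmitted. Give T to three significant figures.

τ = β·L = 0.00112 × 139 = 0.1557.
T = exp(−0.1557) = 0.8558.

0.856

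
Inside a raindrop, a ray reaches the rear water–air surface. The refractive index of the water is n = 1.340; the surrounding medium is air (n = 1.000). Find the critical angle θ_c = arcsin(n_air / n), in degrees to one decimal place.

sin θ_c = n_air / n = 1.000 / 1.340 = 0.7463.
θ_c = arcsin(0.7463) = 48.27°.

48.3°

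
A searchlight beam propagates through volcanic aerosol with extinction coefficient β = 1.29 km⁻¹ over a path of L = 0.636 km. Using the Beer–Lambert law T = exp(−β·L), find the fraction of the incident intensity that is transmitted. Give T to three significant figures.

0.440

τ = β·L = 1.29 × 0.636 = 0.8204.
T = exp(−0.8204) = 0.4402.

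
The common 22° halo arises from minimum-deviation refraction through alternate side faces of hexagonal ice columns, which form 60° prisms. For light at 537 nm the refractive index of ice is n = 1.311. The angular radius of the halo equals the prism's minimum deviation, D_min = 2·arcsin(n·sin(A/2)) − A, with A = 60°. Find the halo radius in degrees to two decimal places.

n·sin(A/2) = 1.311 × sin 30° = 1.311 × 0.5000 = 0.6555.
D_min = 2·arcsin(0.6555) − 60° = 2 × 40.958° − 60° = 21.915°.

21.92°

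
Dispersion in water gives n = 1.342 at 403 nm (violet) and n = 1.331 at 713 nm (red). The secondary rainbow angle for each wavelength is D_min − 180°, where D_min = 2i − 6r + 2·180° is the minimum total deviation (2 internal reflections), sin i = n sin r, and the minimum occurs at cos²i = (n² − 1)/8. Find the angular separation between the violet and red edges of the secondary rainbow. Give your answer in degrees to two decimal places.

At 403 nm (n = 1.342): cos²i = 0.10012 → i = 71.554°, r = 44.981°, D_min = 233.222°, rainbow angle = 53.222°.
At 713 nm (n = 1.331): cos²i = 0.09645 → i = 71.907°, r = 45.575°, D_min = 230.365°, rainbow angle = 50.365°.
Angular width = |53.222° − 50.365°| = 2.857°.

2.86°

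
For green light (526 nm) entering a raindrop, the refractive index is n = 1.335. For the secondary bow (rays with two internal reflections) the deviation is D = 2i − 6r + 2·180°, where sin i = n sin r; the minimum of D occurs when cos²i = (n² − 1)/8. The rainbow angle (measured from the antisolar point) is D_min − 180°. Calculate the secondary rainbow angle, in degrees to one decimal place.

51.4°

cos²i = (1.78222 − 1)/8 = 0.09778; i = arccos(0.31269) = 71.778°.
sin r = sin 71.778°/1.335 = 0.71150; r = 45.357°.
D_min = 2·71.778° − 6·45.357° + 360° = 231.414°.
Rainbow angle = D_min − 180° = 51.414°.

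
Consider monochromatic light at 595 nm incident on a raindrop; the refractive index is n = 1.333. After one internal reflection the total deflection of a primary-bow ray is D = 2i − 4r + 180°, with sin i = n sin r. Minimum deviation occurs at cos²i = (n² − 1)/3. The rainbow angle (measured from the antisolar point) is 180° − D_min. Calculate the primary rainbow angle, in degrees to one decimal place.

cos²i = (1.77689 − 1)/3 = 0.25896; i = arccos(0.50888) = 59.410°.
sin r = sin 59.410°/1.333 = 0.64579; r = 40.225°.
D_min = 2·59.410° − 4·40.225° + 180° = 137.922°.
Rainbow angle = 180° − D_min = 42.078°.

42.1°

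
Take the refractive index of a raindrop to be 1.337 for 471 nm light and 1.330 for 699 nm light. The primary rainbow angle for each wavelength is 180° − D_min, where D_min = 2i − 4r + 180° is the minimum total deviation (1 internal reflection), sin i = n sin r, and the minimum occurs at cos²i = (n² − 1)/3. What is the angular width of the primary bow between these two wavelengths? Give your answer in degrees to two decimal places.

At 471 nm (n = 1.337): cos²i = 0.26252 → i = 59.178°, r = 39.964°, D_min = 138.500°, rainbow angle = 41.500°.
At 699 nm (n = 1.330): cos²i = 0.25630 → i = 59.585°, r = 40.422°, D_min = 137.484°, rainbow angle = 42.516°.
Angular width = |41.500° − 42.516°| = 1.016°.

1.02°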